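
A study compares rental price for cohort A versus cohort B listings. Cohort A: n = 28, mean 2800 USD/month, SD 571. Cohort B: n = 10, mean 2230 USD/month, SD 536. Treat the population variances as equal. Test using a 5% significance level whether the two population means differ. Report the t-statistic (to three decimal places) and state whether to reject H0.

t = 2.751; reject H0

Let group 1 = cohort A, group 2 = cohort B. H0: μ_1 = μ_2; H1: μ_1 ≠ μ_2 (two-sample pooled-variance t-test, two-sided).
s_p² = [(28−1)·571² + (10−1)·536²]/(28+10−2) = 316355
t = (2800 − 2230)/√[316355·(1/28 + 1/10)] = 2.751
df = n₁ + n₂ − 2 = 36
Two-sided p-value ≈ 0.009
Since p ≈ 0.009 < α = 0.05, reject H0; the data support H1.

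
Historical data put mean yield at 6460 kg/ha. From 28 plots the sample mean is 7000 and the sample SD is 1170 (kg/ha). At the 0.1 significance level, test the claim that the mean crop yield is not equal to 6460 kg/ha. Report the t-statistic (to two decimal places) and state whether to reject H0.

t = 2.44; reject H0

H0: μ = 6460; H1: μ ≠ 6460 (one-sample t-test, two-sided).
t = (x̄ − μ₀)/(s/√n) = (7000 − 6460)/(1170/√28) = 2.44
df = n − 1 = 27
Two-sided p-value ≈ 0.0214
Since p ≈ 0.0214 < α = 0.1, reject H0; the evidence is statistically significant.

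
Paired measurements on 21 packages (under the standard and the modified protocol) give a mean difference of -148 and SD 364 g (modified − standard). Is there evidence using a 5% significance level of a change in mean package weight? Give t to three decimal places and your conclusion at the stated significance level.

t = -1.863; fail to reject H0

H0: μ_d = 0; H1: μ_d ≠ 0 (paired t-test on the differences, two-sided).
t = d̄/(s_d/√n) = -148/(364/√21) = -1.863
df = n − 1 = 20
Two-sided p-value ≈ 0.0772
Since p ≈ 0.0772 > α = 0.05, fail to reject H0; the evidence is not statistically significant.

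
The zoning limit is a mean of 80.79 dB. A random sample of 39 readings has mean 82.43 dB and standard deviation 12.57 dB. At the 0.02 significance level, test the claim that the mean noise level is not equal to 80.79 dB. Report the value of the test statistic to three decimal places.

H0: μ = 80.79; H1: μ ≠ 80.79 (one-sample t-test, two-sided).
t = (x̄ − μ₀)/(s/√n) = (82.43 − 80.79)/(12.57/√39) = 0.815
df = n − 1 = 38
Two-sided p-value ≈ 0.4203
Since p ≈ 0.4203 > α = 0.02, fail to reject H0; the evidence is not statistically significant.

0.815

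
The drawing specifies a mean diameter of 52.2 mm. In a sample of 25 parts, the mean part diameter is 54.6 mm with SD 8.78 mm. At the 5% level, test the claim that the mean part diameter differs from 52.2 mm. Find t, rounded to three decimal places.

1.367

H0: μ = 52.2; H1: μ ≠ 52.2 (one-sample t-test, two-sided).
t = (x̄ − μ₀)/(s/√n) = (54.6 − 52.2)/(8.78/√25) = 1.367
df = n − 1 = 24
Two-sided p-value ≈ 0.1844
Since p ≈ 0.1844 > α = 0.05, fail to reject H0; the evidence is not statistically significant.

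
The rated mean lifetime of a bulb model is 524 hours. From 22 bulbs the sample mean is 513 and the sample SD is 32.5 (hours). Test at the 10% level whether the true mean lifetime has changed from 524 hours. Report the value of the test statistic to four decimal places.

H0: μ = 524; H1: μ ≠ 524 (one-sample t-test, two-sided).
t = (x̄ − μ₀)/(s/√n) = (513 − 524)/(32.5/√22) = -1.5875
df = n − 1 = 21
Two-sided p-value ≈ 0.127
Since p ≈ 0.127 > α = 0.1, fail to reject H0; the data do not provide sufficient evidence against H0.

-1.5875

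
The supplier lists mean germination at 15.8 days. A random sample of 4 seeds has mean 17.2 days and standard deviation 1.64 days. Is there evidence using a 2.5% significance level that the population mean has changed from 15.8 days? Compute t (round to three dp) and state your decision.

t = 1.707; fail to reject H0

H0: μ = 15.8; H1: μ ≠ 15.8 (one-sample t-test, two-sided).
t = (x̄ − μ₀)/(s/√n) = (17.2 − 15.8)/(1.64/√4) = 1.707
df = n − 1 = 3
Two-sided p-value ≈ 0.186
Since p ≈ 0.186 > α = 0.025, fail to reject H0; the evidence is not statistically significant.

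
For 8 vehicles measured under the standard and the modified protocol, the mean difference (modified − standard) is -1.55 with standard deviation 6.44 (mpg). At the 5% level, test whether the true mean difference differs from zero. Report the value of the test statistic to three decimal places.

-0.681

H0: μ_d = 0; H1: μ_d ≠ 0 (paired t-test on the differences, two-sided).
t = d̄/(s_d/√n) = -1.55/(6.44/√8) = -0.681
df = n − 1 = 7
Two-sided p-value ≈ 0.5179
Since p ≈ 0.5179 > α = 0.05, fail to reject H0; the data do not provide sufficient evidence against H0.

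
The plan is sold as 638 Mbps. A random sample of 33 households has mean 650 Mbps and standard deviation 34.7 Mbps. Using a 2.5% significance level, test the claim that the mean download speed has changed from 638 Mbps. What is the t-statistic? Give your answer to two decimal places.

1.99

H0: μ = 638; H1: μ ≠ 638 (one-sample t-test, two-sided).
t = (x̄ − μ₀)/(s/√n) = (650 − 638)/(34.7/√33) = 1.99
df = n − 1 = 32
Two-sided p-value ≈ 0.056
Since p ≈ 0.056 > α = 0.025, fail to reject H0; the data do not provide sufficient evidence against H0.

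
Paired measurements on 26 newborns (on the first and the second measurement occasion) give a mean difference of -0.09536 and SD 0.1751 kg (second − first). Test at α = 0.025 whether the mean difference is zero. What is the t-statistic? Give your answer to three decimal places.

H0: μ_d = 0; H1: μ_d ≠ 0 (paired t-test on the differences, two-sided).
t = d̄/(s_d/√n) = -0.09536/(0.1751/√26) = -2.777
df = n − 1 = 25
Two-sided p-value ≈ 0.010
Since p ≈ 0.010 < α = 0.025, reject H0; the data support H1.

-2.777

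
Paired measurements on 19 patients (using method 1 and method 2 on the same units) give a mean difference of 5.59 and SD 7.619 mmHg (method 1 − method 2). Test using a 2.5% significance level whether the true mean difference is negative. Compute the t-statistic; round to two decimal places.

H0: μ_d = 0; H1: μ_d < 0 (paired t-test on the differences, left-tailed).
t = d̄/(s_d/√n) = 5.59/(7.619/√19) = 3.20
df = n − 1 = 18
p-value = P(T ≤ 3.20) ≈ 0.9975
Since p ≈ 0.9975 > α = 0.025, fail to reject H0; the data do not provide sufficient evidence against H0.

3.20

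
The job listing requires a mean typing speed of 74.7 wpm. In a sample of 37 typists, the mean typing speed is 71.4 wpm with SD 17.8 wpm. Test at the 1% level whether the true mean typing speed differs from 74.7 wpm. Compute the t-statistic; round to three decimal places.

H0: μ = 74.7; H1: μ ≠ 74.7 (one-sample t-test, two-sided).
t = (x̄ − μ₀)/(s/√n) = (71.4 − 74.7)/(17.8/√37) = -1.128
df = n − 1 = 36
Two-sided p-value ≈ 0.2669
Since p ≈ 0.2669 > α = 0.01, fail to reject H0; the data do not provide sufficient evidence against H0.

-1.128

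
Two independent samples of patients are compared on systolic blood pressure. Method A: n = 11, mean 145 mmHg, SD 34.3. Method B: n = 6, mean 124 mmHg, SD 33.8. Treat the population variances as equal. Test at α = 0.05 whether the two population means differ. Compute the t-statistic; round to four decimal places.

Let group 1 = method A, group 2 = method B. H0: μ_1 = μ_2; H1: μ_1 ≠ μ_2 (two-sample pooled-variance t-test, two-sided).
s_p² = [(11−1)·34.3² + (6−1)·33.8²]/(11+6−2) = 1165.14
t = (145 − 124)/√[1165.14·(1/11 + 1/6)] = 1.2122
df = n₁ + n₂ − 2 = 15
Two-sided p-value ≈ 0.244
Since p ≈ 0.244 > α = 0.05, fail to reject H0; the evidence is not statistically significant.

1.2122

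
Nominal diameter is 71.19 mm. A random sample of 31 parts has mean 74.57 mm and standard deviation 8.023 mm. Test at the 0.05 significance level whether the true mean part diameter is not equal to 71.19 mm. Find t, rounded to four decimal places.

2.3456

H0: μ = 71.19; H1: μ ≠ 71.19 (one-sample t-test, two-sided).
t = (x̄ − μ₀)/(s/√n) = (74.57 − 71.19)/(8.023/√31) = 2.3456
df = n − 1 = 30
Two-sided p-value ≈ 0.026
Since p ≈ 0.026 < α = 0.05, reject H0; the data support H1.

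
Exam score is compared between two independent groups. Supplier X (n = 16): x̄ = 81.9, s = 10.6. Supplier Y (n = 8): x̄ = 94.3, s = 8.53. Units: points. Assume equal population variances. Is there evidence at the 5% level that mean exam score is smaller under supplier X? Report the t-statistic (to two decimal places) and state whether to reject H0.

Let group 1 = supplier X, group 2 = supplier Y. H0: μ_1 = μ_2; H1: μ_1 < μ_2 (two-sample pooled-variance t-test, left-tailed).
s_p² = [(16−1)·10.6² + (8−1)·8.53²]/(16+8−2) = 99.7603
t = (81.9 − 94.3)/√[99.7603·(1/16 + 1/8)] = -2.87
df = n₁ + n₂ − 2 = 22
p-value = P(T ≤ -2.87) ≈ 0.004
Since p ≈ 0.004 < α = 0.05, reject H0; the data support H1.

t = -2.87; reject H0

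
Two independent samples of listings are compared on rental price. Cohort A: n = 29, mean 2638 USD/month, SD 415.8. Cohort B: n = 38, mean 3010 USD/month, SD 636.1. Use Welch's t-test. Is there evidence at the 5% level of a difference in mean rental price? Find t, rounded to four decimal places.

Let group 1 = cohort A, group 2 = cohort B. H0: μ_1 = μ_2; H1: μ_1 ≠ μ_2 (Welch's two-sample t-test, two-sided).
t = (x̄_1 − x̄_2)/√(s_1²/n_1 + s_2²/n_2) = (2638 − 3010)/√(415.8²/29 + 636.1²/38) = -2.8864
Welch–Satterthwaite df ≈ 63.66
Two-sided p-value ≈ 0.0053
Since p ≈ 0.0053 < α = 0.05, reject H0; the data support H1.

-2.8864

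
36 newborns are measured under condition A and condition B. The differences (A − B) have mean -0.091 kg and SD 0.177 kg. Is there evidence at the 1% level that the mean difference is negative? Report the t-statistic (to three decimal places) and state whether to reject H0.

t = -3.085; reject H0

H0: μ_d = 0; H1: μ_d < 0 (paired t-test on the differences, left-tailed).
t = d̄/(s_d/√n) = -0.091/(0.177/√36) = -3.085
df = n − 1 = 35
p-value = P(T ≤ -3.085) ≈ 0.0020
Since p ≈ 0.0020 < α = 0.01, reject H0; the evidence is statistically significant.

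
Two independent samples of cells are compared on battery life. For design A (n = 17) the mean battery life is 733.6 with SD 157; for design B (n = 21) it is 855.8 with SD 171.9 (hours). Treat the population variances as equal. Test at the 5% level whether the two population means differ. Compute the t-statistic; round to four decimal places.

Let group 1 = design A, group 2 = design B. H0: μ_1 = μ_2; H1: μ_1 ≠ μ_2 (two-sample pooled-variance t-test, two-sided).
s_p² = [(17−1)·157² + (21−1)·171.9²]/(17+21−2) = 27371.6
t = (733.6 − 855.8)/√[27371.6·(1/17 + 1/21)] = -2.2639
df = n₁ + n₂ − 2 = 36
Two-sided p-value ≈ 0.030
Since p ≈ 0.030 < α = 0.05, reject H0; the evidence is statistically significant.

-2.2639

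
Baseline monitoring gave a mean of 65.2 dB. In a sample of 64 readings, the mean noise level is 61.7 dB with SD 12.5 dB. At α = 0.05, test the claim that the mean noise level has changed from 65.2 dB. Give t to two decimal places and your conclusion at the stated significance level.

t = -2.24; reject H0

H0: μ = 65.2; H1: μ ≠ 65.2 (one-sample t-test, two-sided).
t = (x̄ − μ₀)/(s/√n) = (61.7 − 65.2)/(12.5/√64) = -2.24
df = n − 1 = 63
Two-sided p-value ≈ 0.029
Since p ≈ 0.029 < α = 0.05, reject H0; the evidence is statistically significant.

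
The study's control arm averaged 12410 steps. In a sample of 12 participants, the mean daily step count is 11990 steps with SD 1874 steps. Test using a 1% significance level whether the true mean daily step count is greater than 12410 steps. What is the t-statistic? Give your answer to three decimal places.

-0.776

H0: μ = 12410; H1: μ > 12410 (one-sample t-test, right-tailed).
t = (x̄ − μ₀)/(s/√n) = (11990 − 12410)/(1874/√12) = -0.776
df = n − 1 = 11
p-value = P(T ≥ -0.776) ≈ 0.7731
Since p ≈ 0.7731 > α = 0.01, fail to reject H0; the evidence is not statistically significant.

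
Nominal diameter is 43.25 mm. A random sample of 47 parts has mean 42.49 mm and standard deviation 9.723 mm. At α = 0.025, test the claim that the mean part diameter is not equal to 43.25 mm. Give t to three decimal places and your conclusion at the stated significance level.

t = -0.536; fail to reject H0

H0: μ = 43.25; H1: μ ≠ 43.25 (one-sample t-test, two-sided).
t = (x̄ − μ₀)/(s/√n) = (42.49 − 43.25)/(9.723/√47) = -0.536
df = n − 1 = 46
Two-sided p-value ≈ 0.5946
Since p ≈ 0.5946 > α = 0.025, fail to reject H0; the data do not provide sufficient evidence against H0.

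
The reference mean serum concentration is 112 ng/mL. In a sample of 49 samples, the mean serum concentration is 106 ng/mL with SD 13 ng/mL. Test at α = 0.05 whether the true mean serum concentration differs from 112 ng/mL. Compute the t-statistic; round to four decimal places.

-3.2308

H0: μ = 112; H1: μ ≠ 112 (one-sample t-test, two-sided).
t = (x̄ − μ₀)/(s/√n) = (106 − 112)/(13/√49) = -3.2308
df = n − 1 = 48
Two-sided p-value ≈ 0.0022
Since p ≈ 0.0022 < α = 0.05, reject H0; the evidence is statistically significant.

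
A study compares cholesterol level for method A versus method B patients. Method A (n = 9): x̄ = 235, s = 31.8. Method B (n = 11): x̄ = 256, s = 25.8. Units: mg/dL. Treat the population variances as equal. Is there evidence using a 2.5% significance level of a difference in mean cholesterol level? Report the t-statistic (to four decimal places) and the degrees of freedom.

Let group 1 = method A, group 2 = method B. H0: μ_1 = μ_2; H1: μ_1 ≠ μ_2 (two-sample pooled-variance t-test, two-sided).
s_p² = [(9−1)·31.8² + (11−1)·25.8²]/(9+11−2) = 819.24
t = (235 − 256)/√[819.24·(1/9 + 1/11)] = -1.6324
df = n₁ + n₂ − 2 = 18
Two-sided p-value ≈ 0.120
Since p ≈ 0.120 > α = 0.025, fail to reject H0; the data do not provide sufficient evidence against H0.

t = -1.6324, df = 18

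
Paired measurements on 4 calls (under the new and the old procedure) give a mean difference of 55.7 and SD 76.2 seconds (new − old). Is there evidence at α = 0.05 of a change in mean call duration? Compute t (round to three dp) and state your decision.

t = 1.462; fail to reject H0

H0: μ_d = 0; H1: μ_d ≠ 0 (paired t-test on the differences, two-sided).
t = d̄/(s_d/√n) = 55.7/(76.2/√4) = 1.462
df = n − 1 = 3
Two-sided p-value ≈ 0.240
Since p ≈ 0.240 > α = 0.05, fail to reject H0; the data do not provide sufficient evidence against H0.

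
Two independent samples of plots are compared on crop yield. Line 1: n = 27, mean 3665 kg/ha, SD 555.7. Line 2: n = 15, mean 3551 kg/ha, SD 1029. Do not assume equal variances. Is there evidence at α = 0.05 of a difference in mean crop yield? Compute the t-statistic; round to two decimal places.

Let group 1 = line 1, group 2 = line 2. H0: μ_1 = μ_2; H1: μ_1 ≠ μ_2 (Welch's two-sample t-test, two-sided).
t = (x̄_1 − x̄_2)/√(s_1²/n_1 + s_2²/n_2) = (3665 − 3551)/√(555.7²/27 + 1029²/15) = 0.40
Welch–Satterthwaite df ≈ 18.64
Two-sided p-value ≈ 0.6951
Since p ≈ 0.6951 > α = 0.05, fail to reject H0; the data do not provide sufficient evidence against H0.

0.40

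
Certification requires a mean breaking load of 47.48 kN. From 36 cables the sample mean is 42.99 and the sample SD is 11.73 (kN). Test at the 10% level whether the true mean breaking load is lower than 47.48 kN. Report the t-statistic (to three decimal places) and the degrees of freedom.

t = -2.297, df = 35

H0: μ = 47.48; H1: μ < 47.48 (one-sample t-test, left-tailed).
t = (x̄ − μ₀)/(s/√n) = (42.99 − 47.48)/(11.73/√36) = -2.297
df = n − 1 = 35
p-value = P(T ≤ -2.297) ≈ 0.014
Since p ≈ 0.014 < α = 0.1, reject H0; the evidence is statistically significant.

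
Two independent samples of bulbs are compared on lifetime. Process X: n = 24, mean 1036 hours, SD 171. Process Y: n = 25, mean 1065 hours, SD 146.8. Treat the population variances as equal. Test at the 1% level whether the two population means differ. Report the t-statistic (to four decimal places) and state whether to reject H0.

Let group 1 = process X, group 2 = process Y. H0: μ_1 = μ_2; H1: μ_1 ≠ μ_2 (two-sample pooled-variance t-test, two-sided).
s_p² = [(24−1)·171² + (25−1)·146.8²]/(24+25−2) = 25313.8
t = (1036 − 1065)/√[25313.8·(1/24 + 1/25)] = -0.6378
df = n₁ + n₂ − 2 = 47
Two-sided p-value ≈ 0.527
Since p ≈ 0.527 > α = 0.01, fail to reject H0; the evidence is not statistically significant.

t = -0.6378; fail to reject H0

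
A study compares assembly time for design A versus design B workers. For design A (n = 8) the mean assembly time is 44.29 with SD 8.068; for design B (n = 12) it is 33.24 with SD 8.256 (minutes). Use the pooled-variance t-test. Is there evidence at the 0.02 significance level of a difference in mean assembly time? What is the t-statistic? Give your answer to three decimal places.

Let group 1 = design A, group 2 = design B. H0: μ_1 = μ_2; H1: μ_1 ≠ μ_2 (two-sample pooled-variance t-test, two-sided).
s_p² = [(8−1)·8.068² + (12−1)·8.256²]/(8+12−2) = 66.9681
t = (44.29 − 33.24)/√[66.9681·(1/8 + 1/12)] = 2.958
df = n₁ + n₂ − 2 = 18
Two-sided p-value ≈ 0.008
Since p ≈ 0.008 < α = 0.02, reject H0; the data support H1.

2.958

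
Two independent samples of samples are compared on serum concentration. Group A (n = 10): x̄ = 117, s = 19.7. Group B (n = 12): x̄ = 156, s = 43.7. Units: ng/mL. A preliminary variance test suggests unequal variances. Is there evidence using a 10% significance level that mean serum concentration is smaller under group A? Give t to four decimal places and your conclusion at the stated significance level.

t = -2.7720; reject H0

Let group 1 = group A, group 2 = group B. H0: μ_1 = μ_2; H1: μ_1 < μ_2 (Welch's two-sample t-test, left-tailed).
t = (x̄_1 − x̄_2)/√(s_1²/n_1 + s_2²/n_2) = (117 − 156)/√(19.7²/10 + 43.7²/12) = -2.7720
Welch–Satterthwaite df ≈ 15.87
p-value = P(T ≤ -2.7720) ≈ 0.007
Since p ≈ 0.007 < α = 0.1, reject H0; the evidence is statistically significant.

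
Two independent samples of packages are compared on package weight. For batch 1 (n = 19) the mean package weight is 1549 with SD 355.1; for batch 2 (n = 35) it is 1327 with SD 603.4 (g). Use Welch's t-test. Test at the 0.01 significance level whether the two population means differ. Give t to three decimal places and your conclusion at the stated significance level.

t = 1.701; fail to reject H0

Let group 1 = batch 1, group 2 = batch 2. H0: μ_1 = μ_2; H1: μ_1 ≠ μ_2 (Welch's two-sample t-test, two-sided).
t = (x̄_1 − x̄_2)/√(s_1²/n_1 + s_2²/n_2) = (1549 − 1327)/√(355.1²/19 + 603.4²/35) = 1.701
Welch–Satterthwaite df ≈ 51.57
Two-sided p-value ≈ 0.0950
Since p ≈ 0.0950 > α = 0.01, fail to reject H0; the evidence is not statistically significant.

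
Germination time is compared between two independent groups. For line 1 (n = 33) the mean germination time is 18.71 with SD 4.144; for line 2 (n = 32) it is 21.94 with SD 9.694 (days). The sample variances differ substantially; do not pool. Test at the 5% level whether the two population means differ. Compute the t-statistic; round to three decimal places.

Let group 1 = line 1, group 2 = line 2. H0: μ_1 = μ_2; H1: μ_1 ≠ μ_2 (Welch's two-sample t-test, two-sided).
t = (x̄_1 − x̄_2)/√(s_1²/n_1 + s_2²/n_2) = (18.71 − 21.94)/√(4.144²/33 + 9.694²/32) = -1.737
Welch–Satterthwaite df ≈ 41.69
Two-sided p-value ≈ 0.0897
Since p ≈ 0.0897 > α = 0.05, fail to reject H0; the data do not provide sufficient evidence against H0.

-1.737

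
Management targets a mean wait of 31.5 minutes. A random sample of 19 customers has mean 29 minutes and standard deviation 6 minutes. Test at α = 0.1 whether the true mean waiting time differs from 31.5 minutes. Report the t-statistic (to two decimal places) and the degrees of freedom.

H0: μ = 31.5; H1: μ ≠ 31.5 (one-sample t-test, two-sided).
t = (x̄ − μ₀)/(s/√n) = (29 − 31.5)/(6/√19) = -1.82
df = n − 1 = 18
Two-sided p-value ≈ 0.086
Since p ≈ 0.086 < α = 0.1, reject H0; the data support H1.

t = -1.82, df = 18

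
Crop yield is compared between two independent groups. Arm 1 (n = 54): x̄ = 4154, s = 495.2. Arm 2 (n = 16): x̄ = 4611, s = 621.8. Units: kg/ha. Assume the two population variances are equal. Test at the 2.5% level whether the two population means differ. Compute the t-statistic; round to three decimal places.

-3.054

Let group 1 = arm 1, group 2 = arm 2. H0: μ_1 = μ_2; H1: μ_1 ≠ μ_2 (two-sample pooled-variance t-test, two-sided).
s_p² = [(54−1)·495.2² + (16−1)·621.8²]/(54+16−2) = 276417
t = (4154 − 4611)/√[276417·(1/54 + 1/16)] = -3.054
df = n₁ + n₂ − 2 = 68
Two-sided p-value ≈ 0.0032
Since p ≈ 0.0032 < α = 0.025, reject H0; the evidence is statistically significant.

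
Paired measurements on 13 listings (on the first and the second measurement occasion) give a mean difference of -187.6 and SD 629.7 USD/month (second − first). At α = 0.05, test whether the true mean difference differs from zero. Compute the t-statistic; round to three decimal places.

-1.074

H0: μ_d = 0; H1: μ_d ≠ 0 (paired t-test on the differences, two-sided).
t = d̄/(s_d/√n) = -187.6/(629.7/√13) = -1.074
df = n − 1 = 12
Two-sided p-value ≈ 0.3039
Since p ≈ 0.3039 > α = 0.05, fail to reject H0; the evidence is not statistically significant.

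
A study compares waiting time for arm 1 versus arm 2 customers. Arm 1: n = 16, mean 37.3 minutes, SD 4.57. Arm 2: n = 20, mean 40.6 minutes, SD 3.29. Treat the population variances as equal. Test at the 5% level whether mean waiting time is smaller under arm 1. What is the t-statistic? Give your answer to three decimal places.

-2.518

Let group 1 = arm 1, group 2 = arm 2. H0: μ_1 = μ_2; H1: μ_1 < μ_2 (two-sample pooled-variance t-test, left-tailed).
s_p² = [(16−1)·4.57² + (20−1)·3.29²]/(16+20−2) = 15.2627
t = (37.3 − 40.6)/√[15.2627·(1/16 + 1/20)] = -2.518
df = n₁ + n₂ − 2 = 34
p-value = P(T ≤ -2.518) ≈ 0.008
Since p ≈ 0.008 < α = 0.05, reject H0; the data support H1.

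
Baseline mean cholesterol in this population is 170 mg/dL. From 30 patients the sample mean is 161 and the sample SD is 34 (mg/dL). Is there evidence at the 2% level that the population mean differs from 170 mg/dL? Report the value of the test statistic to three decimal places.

-1.450

H0: μ = 170; H1: μ ≠ 170 (one-sample t-test, two-sided).
t = (x̄ − μ₀)/(s/√n) = (161 − 170)/(34/√30) = -1.450
df = n − 1 = 29
Two-sided p-value ≈ 0.1578
Since p ≈ 0.1578 > α = 0.02, fail to reject H0; the data do not provide sufficient evidence against H0.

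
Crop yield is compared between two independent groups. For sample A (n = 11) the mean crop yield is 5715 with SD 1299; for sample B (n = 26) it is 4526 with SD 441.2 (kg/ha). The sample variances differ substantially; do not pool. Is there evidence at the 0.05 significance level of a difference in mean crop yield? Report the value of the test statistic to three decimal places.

Let group 1 = sample A, group 2 = sample B. H0: μ_1 = μ_2; H1: μ_1 ≠ μ_2 (Welch's two-sample t-test, two-sided).
t = (x̄_1 − x̄_2)/√(s_1²/n_1 + s_2²/n_2) = (5715 − 4526)/√(1299²/11 + 441.2²/26) = 2.964
Welch–Satterthwaite df ≈ 10.99
Two-sided p-value ≈ 0.013
Since p ≈ 0.013 < α = 0.05, reject H0; the data support H1.

2.964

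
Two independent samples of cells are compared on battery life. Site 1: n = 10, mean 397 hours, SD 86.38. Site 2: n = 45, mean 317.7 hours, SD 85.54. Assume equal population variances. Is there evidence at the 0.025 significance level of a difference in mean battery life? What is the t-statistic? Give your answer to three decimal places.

2.647

Let group 1 = site 1, group 2 = site 2. H0: μ_1 = μ_2; H1: μ_1 ≠ μ_2 (two-sample pooled-variance t-test, two-sided).
s_p² = [(10−1)·86.38² + (45−1)·85.54²]/(10+45−2) = 7341.61
t = (397 − 317.7)/√[7341.61·(1/10 + 1/45)] = 2.647
df = n₁ + n₂ − 2 = 53
Two-sided p-value ≈ 0.011
Since p ≈ 0.011 < α = 0.025, reject H0; the data support H1.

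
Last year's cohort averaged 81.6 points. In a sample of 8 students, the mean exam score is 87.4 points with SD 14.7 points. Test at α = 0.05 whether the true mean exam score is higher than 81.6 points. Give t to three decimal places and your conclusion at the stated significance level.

t = 1.116; fail to reject H0

H0: μ = 81.6; H1: μ > 81.6 (one-sample t-test, right-tailed).
t = (x̄ − μ₀)/(s/√n) = (87.4 − 81.6)/(14.7/√8) = 1.116
df = n − 1 = 7
p-value = P(T ≥ 1.116) ≈ 0.1506
Since p ≈ 0.1506 > α = 0.05, fail to reject H0; the data do not provide sufficient evidence against H0.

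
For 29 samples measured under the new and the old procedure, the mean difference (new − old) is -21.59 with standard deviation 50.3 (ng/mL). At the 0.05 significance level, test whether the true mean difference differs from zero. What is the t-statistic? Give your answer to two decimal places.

-2.31

H0: μ_d = 0; H1: μ_d ≠ 0 (paired t-test on the differences, two-sided).
t = d̄/(s_d/√n) = -21.59/(50.3/√29) = -2.31
df = n − 1 = 28
Two-sided p-value ≈ 0.028
Since p ≈ 0.028 < α = 0.05, reject H0; the evidence is statistically significant.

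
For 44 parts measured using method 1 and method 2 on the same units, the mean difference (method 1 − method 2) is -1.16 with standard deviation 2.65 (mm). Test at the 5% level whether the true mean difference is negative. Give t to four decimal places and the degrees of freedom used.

t = -2.9036, df = 43

H0: μ_d = 0; H1: μ_d < 0 (paired t-test on the differences, left-tailed).
t = d̄/(s_d/√n) = -1.16/(2.65/√44) = -2.9036
df = n − 1 = 43
p-value = P(T ≤ -2.9036) ≈ 0.003
Since p ≈ 0.003 < α = 0.05, reject H0; the data support H1.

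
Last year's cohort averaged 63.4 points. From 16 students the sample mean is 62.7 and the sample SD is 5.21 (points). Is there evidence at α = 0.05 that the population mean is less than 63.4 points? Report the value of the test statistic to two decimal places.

-0.54

H0: μ = 63.4; H1: μ < 63.4 (one-sample t-test, left-tailed).
t = (x̄ − μ₀)/(s/√n) = (62.7 − 63.4)/(5.21/√16) = -0.54
df = n − 1 = 15
p-value = P(T ≤ -0.54) ≈ 0.299
Since p ≈ 0.299 > α = 0.05, fail to reject H0; the evidence is not statistically significant.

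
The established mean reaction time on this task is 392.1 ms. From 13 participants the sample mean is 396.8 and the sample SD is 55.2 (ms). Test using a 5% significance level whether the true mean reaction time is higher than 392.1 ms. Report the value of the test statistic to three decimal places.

H0: μ = 392.1; H1: μ > 392.1 (one-sample t-test, right-tailed).
t = (x̄ − μ₀)/(s/√n) = (396.8 − 392.1)/(55.2/√13) = 0.307
df = n − 1 = 12
p-value = P(T ≥ 0.307) ≈ 0.3821
Since p ≈ 0.3821 > α = 0.05, fail to reject H0; the evidence is not statistically significant.

0.307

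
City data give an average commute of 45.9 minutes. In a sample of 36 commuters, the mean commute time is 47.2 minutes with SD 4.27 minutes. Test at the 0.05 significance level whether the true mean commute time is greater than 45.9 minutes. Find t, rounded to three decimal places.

1.827

H0: μ = 45.9; H1: μ > 45.9 (one-sample t-test, right-tailed).
t = (x̄ − μ₀)/(s/√n) = (47.2 − 45.9)/(4.27/√36) = 1.827
df = n − 1 = 35
p-value = P(T ≥ 1.827) ≈ 0.0381
Since p ≈ 0.0381 < α = 0.05, reject H0; the data support H1.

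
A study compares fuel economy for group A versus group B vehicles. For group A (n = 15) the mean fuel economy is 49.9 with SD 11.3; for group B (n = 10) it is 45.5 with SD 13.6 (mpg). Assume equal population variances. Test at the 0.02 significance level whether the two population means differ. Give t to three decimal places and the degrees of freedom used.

Let group 1 = group A, group 2 = group B. H0: μ_1 = μ_2; H1: μ_1 ≠ μ_2 (two-sample pooled-variance t-test, two-sided).
s_p² = [(15−1)·11.3² + (10−1)·13.6²]/(15+10−2) = 150.1
t = (49.9 − 45.5)/√[150.1·(1/15 + 1/10)] = 0.880
df = n₁ + n₂ − 2 = 23
Two-sided p-value ≈ 0.3881
Since p ≈ 0.3881 > α = 0.02, fail to reject H0; the evidence is not statistically significant.

t = 0.880, df = 23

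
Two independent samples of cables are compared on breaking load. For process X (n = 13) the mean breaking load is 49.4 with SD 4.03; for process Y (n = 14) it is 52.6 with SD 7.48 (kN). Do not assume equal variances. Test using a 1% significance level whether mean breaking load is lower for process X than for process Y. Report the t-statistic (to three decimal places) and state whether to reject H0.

t = -1.397; fail to reject H0

Let group 1 = process X, group 2 = process Y. H0: μ_1 = μ_2; H1: μ_1 < μ_2 (Welch's two-sample t-test, left-tailed).
t = (x̄_1 − x̄_2)/√(s_1²/n_1 + s_2²/n_2) = (49.4 − 52.6)/√(4.03²/13 + 7.48²/14) = -1.397
Welch–Satterthwaite df ≈ 20.25
p-value = P(T ≤ -1.397) ≈ 0.0887
Since p ≈ 0.0887 > α = 0.01, fail to reject H0; the data do not provide sufficient evidence against H0.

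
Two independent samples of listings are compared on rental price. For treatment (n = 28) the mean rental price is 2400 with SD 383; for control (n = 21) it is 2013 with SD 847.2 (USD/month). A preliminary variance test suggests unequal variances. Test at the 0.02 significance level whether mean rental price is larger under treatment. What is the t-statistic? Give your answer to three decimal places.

Let group 1 = treatment, group 2 = control. H0: μ_1 = μ_2; H1: μ_1 > μ_2 (Welch's two-sample t-test, right-tailed).
t = (x̄_1 − x̄_2)/√(s_1²/n_1 + s_2²/n_2) = (2400 − 2013)/√(383²/28 + 847.2²/21) = 1.949
Welch–Satterthwaite df ≈ 26.15
p-value = P(T ≥ 1.949) ≈ 0.0310
Since p ≈ 0.0310 > α = 0.02, fail to reject H0; the data do not provide sufficient evidence against H0.

1.949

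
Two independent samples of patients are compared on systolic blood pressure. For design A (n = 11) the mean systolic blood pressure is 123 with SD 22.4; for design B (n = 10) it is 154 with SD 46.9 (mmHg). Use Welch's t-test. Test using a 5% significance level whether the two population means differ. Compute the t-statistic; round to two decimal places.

-1.90

Let group 1 = design A, group 2 = design B. H0: μ_1 = μ_2; H1: μ_1 ≠ μ_2 (Welch's two-sample t-test, two-sided).
t = (x̄_1 − x̄_2)/√(s_1²/n_1 + s_2²/n_2) = (123 − 154)/√(22.4²/11 + 46.9²/10) = -1.90
Welch–Satterthwaite df ≈ 12.63
Two-sided p-value ≈ 0.0802
Since p ≈ 0.0802 > α = 0.05, fail to reject H0; the data do not provide sufficient evidence against H0.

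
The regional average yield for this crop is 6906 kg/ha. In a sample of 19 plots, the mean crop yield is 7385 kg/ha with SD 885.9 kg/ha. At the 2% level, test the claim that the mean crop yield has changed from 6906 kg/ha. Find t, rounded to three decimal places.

2.357

H0: μ = 6906; H1: μ ≠ 6906 (one-sample t-test, two-sided).
t = (x̄ − μ₀)/(s/√n) = (7385 − 6906)/(885.9/√19) = 2.357
df = n − 1 = 18
Two-sided p-value ≈ 0.030
Since p ≈ 0.030 > α = 0.02, fail to reject H0; the data do not provide sufficient evidence against H0.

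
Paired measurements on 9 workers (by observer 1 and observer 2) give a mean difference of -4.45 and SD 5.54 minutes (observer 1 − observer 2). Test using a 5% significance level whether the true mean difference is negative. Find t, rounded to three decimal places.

H0: μ_d = 0; H1: μ_d < 0 (paired t-test on the differences, left-tailed).
t = d̄/(s_d/√n) = -4.45/(5.54/√9) = -2.410
df = n − 1 = 8
p-value = P(T ≤ -2.410) ≈ 0.021
Since p ≈ 0.021 < α = 0.05, reject H0; the data support H1.

-2.410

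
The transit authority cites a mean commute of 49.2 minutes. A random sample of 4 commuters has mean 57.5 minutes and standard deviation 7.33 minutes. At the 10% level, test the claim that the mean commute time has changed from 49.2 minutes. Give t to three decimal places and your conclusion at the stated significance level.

t = 2.265; fail to reject H0

H0: μ = 49.2; H1: μ ≠ 49.2 (one-sample t-test, two-sided).
t = (x̄ − μ₀)/(s/√n) = (57.5 − 49.2)/(7.33/√4) = 2.265
df = n − 1 = 3
Two-sided p-value ≈ 0.1085
Since p ≈ 0.1085 > α = 0.1, fail to reject H0; the data do not provide sufficient evidence against H0.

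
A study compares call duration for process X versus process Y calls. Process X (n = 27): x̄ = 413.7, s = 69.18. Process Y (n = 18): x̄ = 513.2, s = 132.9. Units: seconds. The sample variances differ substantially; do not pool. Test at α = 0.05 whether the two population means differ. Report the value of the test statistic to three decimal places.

-2.923

Let group 1 = process X, group 2 = process Y. H0: μ_1 = μ_2; H1: μ_1 ≠ μ_2 (Welch's two-sample t-test, two-sided).
t = (x̄_1 − x̄_2)/√(s_1²/n_1 + s_2²/n_2) = (413.7 − 513.2)/√(69.18²/27 + 132.9²/18) = -2.923
Welch–Satterthwaite df ≈ 23.20
Two-sided p-value ≈ 0.008
Since p ≈ 0.008 < α = 0.05, reject H0; the data support H1.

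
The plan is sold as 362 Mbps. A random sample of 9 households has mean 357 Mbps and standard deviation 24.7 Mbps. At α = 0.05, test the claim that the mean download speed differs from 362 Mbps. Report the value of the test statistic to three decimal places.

-0.607

H0: μ = 362; H1: μ ≠ 362 (one-sample t-test, two-sided).
t = (x̄ − μ₀)/(s/√n) = (357 − 362)/(24.7/√9) = -0.607
df = n − 1 = 8
Two-sided p-value ≈ 0.560
Since p ≈ 0.560 > α = 0.05, fail to reject H0; the data do not provide sufficient evidence against H0.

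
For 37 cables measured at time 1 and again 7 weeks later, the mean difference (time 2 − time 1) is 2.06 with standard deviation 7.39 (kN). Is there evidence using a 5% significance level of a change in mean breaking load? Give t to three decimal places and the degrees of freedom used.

H0: μ_d = 0; H1: μ_d ≠ 0 (paired t-test on the differences, two-sided).
t = d̄/(s_d/√n) = 2.06/(7.39/√37) = 1.696
df = n − 1 = 36
Two-sided p-value ≈ 0.0986
Since p ≈ 0.0986 > α = 0.05, fail to reject H0; the evidence is not statistically significant.

t = 1.696, df = 36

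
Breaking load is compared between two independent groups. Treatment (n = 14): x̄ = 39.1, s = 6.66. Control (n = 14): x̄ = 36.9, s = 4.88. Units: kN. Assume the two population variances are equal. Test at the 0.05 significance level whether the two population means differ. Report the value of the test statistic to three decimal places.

0.997

Let group 1 = treatment, group 2 = control. H0: μ_1 = μ_2; H1: μ_1 ≠ μ_2 (two-sample pooled-variance t-test, two-sided).
s_p² = [(14−1)·6.66² + (14−1)·4.88²]/(14+14−2) = 34.085
t = (39.1 − 36.9)/√[34.085·(1/14 + 1/14)] = 0.997
df = n₁ + n₂ − 2 = 26
Two-sided p-value ≈ 0.328
Since p ≈ 0.328 > α = 0.05, fail to reject H0; the evidence is not statistically significant.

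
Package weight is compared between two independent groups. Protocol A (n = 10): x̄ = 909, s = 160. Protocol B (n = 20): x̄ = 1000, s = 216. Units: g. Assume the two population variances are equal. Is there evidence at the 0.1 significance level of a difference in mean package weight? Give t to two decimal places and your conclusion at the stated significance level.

t = -1.18; fail to reject H0

Let group 1 = protocol A, group 2 = protocol B. H0: μ_1 = μ_2; H1: μ_1 ≠ μ_2 (two-sample pooled-variance t-test, two-sided).
s_p² = [(10−1)·160² + (20−1)·216²]/(10+20−2) = 39888
t = (909 − 1000)/√[39888·(1/10 + 1/20)] = -1.18
df = n₁ + n₂ − 2 = 28
Two-sided p-value ≈ 0.249
Since p ≈ 0.249 > α = 0.1, fail to reject H0; the evidence is not statistically significant.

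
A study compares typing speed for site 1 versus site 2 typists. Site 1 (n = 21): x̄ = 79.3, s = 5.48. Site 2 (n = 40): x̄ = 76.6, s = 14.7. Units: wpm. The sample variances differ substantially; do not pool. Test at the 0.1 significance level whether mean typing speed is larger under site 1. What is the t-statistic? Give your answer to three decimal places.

Let group 1 = site 1, group 2 = site 2. H0: μ_1 = μ_2; H1: μ_1 > μ_2 (Welch's two-sample t-test, right-tailed).
t = (x̄_1 − x̄_2)/√(s_1²/n_1 + s_2²/n_2) = (79.3 − 76.6)/√(5.48²/21 + 14.7²/40) = 1.033
Welch–Satterthwaite df ≈ 54.88
p-value = P(T ≥ 1.033) ≈ 0.153
Since p ≈ 0.153 > α = 0.1, fail to reject H0; the evidence is not statistically significant.

1.033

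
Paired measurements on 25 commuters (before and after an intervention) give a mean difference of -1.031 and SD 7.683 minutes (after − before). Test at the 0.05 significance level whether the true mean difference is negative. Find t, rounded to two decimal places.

-0.67

H0: μ_d = 0; H1: μ_d < 0 (paired t-test on the differences, left-tailed).
t = d̄/(s_d/√n) = -1.031/(7.683/√25) = -0.67
df = n − 1 = 24
p-value = P(T ≤ -0.67) ≈ 0.254
Since p ≈ 0.254 > α = 0.05, fail to reject H0; the data do not provide sufficient evidence against H0.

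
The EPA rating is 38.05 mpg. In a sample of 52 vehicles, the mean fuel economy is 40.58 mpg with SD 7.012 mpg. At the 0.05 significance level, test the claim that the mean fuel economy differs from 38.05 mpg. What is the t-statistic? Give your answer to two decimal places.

2.60

H0: μ = 38.05; H1: μ ≠ 38.05 (one-sample t-test, two-sided).
t = (x̄ − μ₀)/(s/√n) = (40.58 − 38.05)/(7.012/√52) = 2.60
df = n − 1 = 51
Two-sided p-value ≈ 0.0121
Since p ≈ 0.0121 < α = 0.05, reject H0; the evidence is statistically significant.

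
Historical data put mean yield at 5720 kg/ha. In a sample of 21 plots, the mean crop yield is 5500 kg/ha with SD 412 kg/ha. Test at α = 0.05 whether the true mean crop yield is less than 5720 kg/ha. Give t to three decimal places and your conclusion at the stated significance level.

t = -2.447; reject H0

H0: μ = 5720; H1: μ < 5720 (one-sample t-test, left-tailed).
t = (x̄ − μ₀)/(s/√n) = (5500 − 5720)/(412/√21) = -2.447
df = n − 1 = 20
p-value = P(T ≤ -2.447) ≈ 0.0119
Since p ≈ 0.0119 < α = 0.05, reject H0; the evidence is statistically significant.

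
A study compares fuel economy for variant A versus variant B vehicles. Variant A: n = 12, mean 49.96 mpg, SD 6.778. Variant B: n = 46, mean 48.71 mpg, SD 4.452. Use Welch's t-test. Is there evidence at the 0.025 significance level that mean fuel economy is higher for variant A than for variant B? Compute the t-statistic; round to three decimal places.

0.606

Let group 1 = variant A, group 2 = variant B. H0: μ_1 = μ_2; H1: μ_1 > μ_2 (Welch's two-sample t-test, right-tailed).
t = (x̄_1 − x̄_2)/√(s_1²/n_1 + s_2²/n_2) = (49.96 − 48.71)/√(6.778²/12 + 4.452²/46) = 0.606
Welch–Satterthwaite df ≈ 13.57
p-value = P(T ≥ 0.606) ≈ 0.277
Since p ≈ 0.277 > α = 0.025, fail to reject H0; the data do not provide sufficient evidence against H0.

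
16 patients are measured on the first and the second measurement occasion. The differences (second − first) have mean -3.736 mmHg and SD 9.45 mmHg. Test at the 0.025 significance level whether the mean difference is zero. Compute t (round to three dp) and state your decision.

t = -1.581; fail to reject H0

H0: μ_d = 0; H1: μ_d ≠ 0 (paired t-test on the differences, two-sided).
t = d̄/(s_d/√n) = -3.736/(9.45/√16) = -1.581
df = n − 1 = 15
Two-sided p-value ≈ 0.135
Since p ≈ 0.135 > α = 0.025, fail to reject H0; the data do not provide sufficient evidence against H0.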